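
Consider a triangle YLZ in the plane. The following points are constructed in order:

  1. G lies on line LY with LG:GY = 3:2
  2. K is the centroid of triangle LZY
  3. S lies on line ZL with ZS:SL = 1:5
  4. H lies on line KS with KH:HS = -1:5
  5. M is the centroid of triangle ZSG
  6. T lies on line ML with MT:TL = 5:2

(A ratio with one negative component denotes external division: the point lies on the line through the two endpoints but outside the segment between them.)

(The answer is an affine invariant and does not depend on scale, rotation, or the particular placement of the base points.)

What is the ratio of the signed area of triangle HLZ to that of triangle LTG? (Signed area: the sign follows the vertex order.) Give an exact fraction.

Choose coordinates Y = (0, 0), L = (1, 0), Z = (0, 1).
1. G lies on line LY with LG:GY = 3:2 ⇒ G = (2/5, 0)
2. K is the centroid of triangle LZY ⇒ K = (1/3, 1/3)
3. S lies on line ZL with ZS:SL = 1:5 ⇒ S = (1/6, 5/6)
4. H lies on line KS with KH:HS = -1:5 ⇒ H = (3/8, 5/24)
5. M is the centroid of triangle ZSG ⇒ M = (17/90, 11/18)
6. T lies on line ML with MT:TL = 5:2 ⇒ T = (242/315, 11/63)
2·[HLZ] = 5/12, 2·[LTG] = 11/105
[HLZ]:[LTG] = 5/12:11/105 = 175/44

[HLZ]:[LTG] = 175/44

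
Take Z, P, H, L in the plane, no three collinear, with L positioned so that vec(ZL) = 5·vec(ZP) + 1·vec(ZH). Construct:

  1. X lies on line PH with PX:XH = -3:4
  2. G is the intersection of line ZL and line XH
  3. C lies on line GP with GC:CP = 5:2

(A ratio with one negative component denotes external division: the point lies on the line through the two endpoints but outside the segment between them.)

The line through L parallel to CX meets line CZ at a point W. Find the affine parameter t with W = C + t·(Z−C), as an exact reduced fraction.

t = -5

Work in coordinates with Z = (0, 0), P = (1, 0), H = (0, 1), L = (5, 1).
1. X lies on line PH with PX:XH = -3:4 ⇒ X = (4, -3)
2. G is the intersection of line ZL and line XH ⇒ G = (5/6, 1/6)
3. C lies on line GP with GC:CP = 5:2 ⇒ C = (20/21, 1/21)
through L parallel to CX: direction (64/21, -64/21); meets CZ at W = (40/7, 2/7)
W = C + t·(Z−C) with t = -5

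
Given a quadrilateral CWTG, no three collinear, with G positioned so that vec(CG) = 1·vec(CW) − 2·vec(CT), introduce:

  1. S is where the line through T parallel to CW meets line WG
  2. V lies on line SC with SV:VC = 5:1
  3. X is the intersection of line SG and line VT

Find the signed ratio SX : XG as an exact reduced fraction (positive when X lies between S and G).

Choose coordinates C = (0, 0), W = (1, 0), T = (0, 1), G = (1, -2).
1. S is where the line through T parallel to CW meets line WG ⇒ S = (1, 1)
2. V lies on line SC with SV:VC = 5:1 ⇒ V = (1/6, 1/6)
3. X is the intersection of line SG and line VT ⇒ X = (1, -4)
X = S + t·(G−S) with t = 5/3, so SX:XG = t:(1−t) = 5/3:-2/3

SX:XG = -5/2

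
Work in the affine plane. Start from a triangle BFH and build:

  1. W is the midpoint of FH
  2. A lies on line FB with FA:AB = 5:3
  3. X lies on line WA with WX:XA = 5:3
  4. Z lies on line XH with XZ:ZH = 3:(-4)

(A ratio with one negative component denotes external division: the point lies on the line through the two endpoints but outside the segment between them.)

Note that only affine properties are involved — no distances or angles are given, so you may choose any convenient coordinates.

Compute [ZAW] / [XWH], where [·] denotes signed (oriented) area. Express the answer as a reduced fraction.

Choose coordinates B = (0, 0), F = (1, 0), H = (0, 1).
1. W is the midpoint of FH ⇒ W = (1/2, 1/2)
2. A lies on line FB with FA:AB = 5:3 ⇒ A = (3/8, 0)
3. X lies on line WA with WX:XA = 5:3 ⇒ X = (27/64, 3/16)
4. Z lies on line XH with XZ:ZH = 3:(-4) ⇒ Z = (27/16, -9/4)
2·[ZAW] = -15/16, 2·[XWH] = 25/128
[ZAW]:[XWH] = -15/16:25/128 = -24/5

[ZAW]:[XWH] = -24/5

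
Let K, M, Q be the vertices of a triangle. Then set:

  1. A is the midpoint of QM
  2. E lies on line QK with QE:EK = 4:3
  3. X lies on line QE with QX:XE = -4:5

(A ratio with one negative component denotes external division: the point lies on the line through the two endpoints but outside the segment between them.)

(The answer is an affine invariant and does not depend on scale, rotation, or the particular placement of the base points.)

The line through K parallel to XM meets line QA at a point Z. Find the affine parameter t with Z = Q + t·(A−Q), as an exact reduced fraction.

t = -7/8

Set K = (0, 0), M = (1, 0), Q = (0, 1); any affine frame gives the same invariant.
1. A is the midpoint of QM ⇒ A = (1/2, 1/2)
2. E lies on line QK with QE:EK = 4:3 ⇒ E = (0, 3/7)
3. X lies on line QE with QX:XE = -4:5 ⇒ X = (0, 23/7)
through K parallel to XM: direction (1, -23/7); meets QA at Z = (-7/16, 23/16)
Z = Q + t·(A−Q) with t = -7/8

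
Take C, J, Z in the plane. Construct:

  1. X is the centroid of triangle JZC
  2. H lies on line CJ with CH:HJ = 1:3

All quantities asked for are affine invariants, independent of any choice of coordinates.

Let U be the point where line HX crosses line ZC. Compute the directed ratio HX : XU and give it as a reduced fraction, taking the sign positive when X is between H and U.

Assign C = (0, 0), J = (1, 0), Z = (0, 1) — the answer is frame-independent, so this choice is without loss of generality.
1. X is the centroid of triangle JZC ⇒ X = (1/3, 1/3)
2. H lies on line CJ with CH:HJ = 1:3 ⇒ H = (1/4, 0)
line HX meets ZC at U = (0, -1)
X = H + t·(U−H) with t = -1/3, so HX:XU = -1/3:4/3

HX:XU = -1/4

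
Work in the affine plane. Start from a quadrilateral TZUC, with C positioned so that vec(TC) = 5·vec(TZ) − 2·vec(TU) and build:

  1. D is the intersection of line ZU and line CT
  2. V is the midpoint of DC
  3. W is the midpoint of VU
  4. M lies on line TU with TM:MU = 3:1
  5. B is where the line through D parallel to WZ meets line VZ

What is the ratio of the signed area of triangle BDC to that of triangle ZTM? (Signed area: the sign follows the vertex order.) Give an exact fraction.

Choose coordinates T = (0, 0), Z = (1, 0), U = (0, 1), C = (5, -2).
1. D is the intersection of line ZU and line CT ⇒ D = (5/3, -2/3)
2. V is the midpoint of DC ⇒ V = (10/3, -4/3)
3. W is the midpoint of VU ⇒ W = (5/3, -1/6)
4. M lies on line TU with TM:MU = 3:1 ⇒ M = (0, 3/4)
5. B is where the line through D parallel to WZ meets line VZ ⇒ B = (23/9, -8/9)
2·[BDC] = 4/9, 2·[ZTM] = -3/4
[BDC]:[ZTM] = 4/9:-3/4 = -16/27

[BDC]:[ZTM] = -16/27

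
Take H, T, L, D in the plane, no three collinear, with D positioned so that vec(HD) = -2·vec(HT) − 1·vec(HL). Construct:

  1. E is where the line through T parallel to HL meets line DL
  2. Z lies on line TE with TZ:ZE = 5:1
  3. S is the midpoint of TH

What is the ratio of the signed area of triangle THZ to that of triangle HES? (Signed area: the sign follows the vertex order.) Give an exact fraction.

[THZ]:[HES] = 5/3

Assign H = (0, 0), T = (1, 0), L = (0, 1), D = (-2, -1) — the answer is frame-independent, so this choice is without loss of generality.
1. E is where the line through T parallel to HL meets line DL ⇒ E = (1, 2)
2. Z lies on line TE with TZ:ZE = 5:1 ⇒ Z = (1, 5/3)
3. S is the midpoint of TH ⇒ S = (1/2, 0)
2·[THZ] = -5/3, 2·[HES] = -1
[THZ]:[HES] = -5/3:-1 = 5/3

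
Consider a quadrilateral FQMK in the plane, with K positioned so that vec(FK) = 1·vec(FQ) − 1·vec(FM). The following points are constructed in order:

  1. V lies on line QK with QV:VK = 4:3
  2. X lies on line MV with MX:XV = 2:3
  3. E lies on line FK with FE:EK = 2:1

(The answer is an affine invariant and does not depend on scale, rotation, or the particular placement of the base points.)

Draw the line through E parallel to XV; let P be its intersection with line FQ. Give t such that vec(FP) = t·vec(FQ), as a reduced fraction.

t = 8/33

Assign F = (0, 0), Q = (1, 0), M = (0, 1), K = (1, -1) — the answer is frame-independent, so this choice is without loss of generality.
1. V lies on line QK with QV:VK = 4:3 ⇒ V = (1, -4/7)
2. X lies on line MV with MX:XV = 2:3 ⇒ X = (2/5, 13/35)
3. E lies on line FK with FE:EK = 2:1 ⇒ E = (2/3, -2/3)
through E parallel to XV: direction (3/5, -33/35); meets FQ at P = (8/33, 0)
P = F + t·(Q−F) with t = 8/33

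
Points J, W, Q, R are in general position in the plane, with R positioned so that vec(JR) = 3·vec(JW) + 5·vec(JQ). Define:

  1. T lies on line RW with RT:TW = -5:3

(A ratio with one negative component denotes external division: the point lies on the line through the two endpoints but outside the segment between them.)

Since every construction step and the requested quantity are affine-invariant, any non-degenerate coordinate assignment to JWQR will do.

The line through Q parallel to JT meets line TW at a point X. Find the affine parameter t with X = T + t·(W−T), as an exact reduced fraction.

t = -4/15

Set J = (0, 0), W = (1, 0), Q = (0, 1), R = (3, 5); any affine frame gives the same invariant.
1. T lies on line RW with RT:TW = -5:3 ⇒ T = (-2, -15/2)
through Q parallel to JT: direction (-2, -15/2); meets TW at X = (-14/5, -19/2)
X = T + t·(W−T) with t = -4/15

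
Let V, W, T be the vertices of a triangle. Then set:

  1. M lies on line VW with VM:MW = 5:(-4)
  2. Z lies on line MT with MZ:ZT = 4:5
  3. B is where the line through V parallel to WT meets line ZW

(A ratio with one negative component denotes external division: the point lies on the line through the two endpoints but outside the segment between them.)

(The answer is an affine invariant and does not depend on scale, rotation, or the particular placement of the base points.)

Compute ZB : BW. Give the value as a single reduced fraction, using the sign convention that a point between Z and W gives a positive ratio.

ZB:BW = -29/9

Set V = (0, 0), W = (1, 0), T = (0, 1); any affine frame gives the same invariant.
1. M lies on line VW with VM:MW = 5:(-4) ⇒ M = (5, 0)
2. Z lies on line MT with MZ:ZT = 4:5 ⇒ Z = (25/9, 4/9)
3. B is where the line through V parallel to WT meets line ZW ⇒ B = (1/5, -1/5)
B = Z + t·(W−Z) with t = 29/20, so ZB:BW = t:(1−t) = 29/20:-9/20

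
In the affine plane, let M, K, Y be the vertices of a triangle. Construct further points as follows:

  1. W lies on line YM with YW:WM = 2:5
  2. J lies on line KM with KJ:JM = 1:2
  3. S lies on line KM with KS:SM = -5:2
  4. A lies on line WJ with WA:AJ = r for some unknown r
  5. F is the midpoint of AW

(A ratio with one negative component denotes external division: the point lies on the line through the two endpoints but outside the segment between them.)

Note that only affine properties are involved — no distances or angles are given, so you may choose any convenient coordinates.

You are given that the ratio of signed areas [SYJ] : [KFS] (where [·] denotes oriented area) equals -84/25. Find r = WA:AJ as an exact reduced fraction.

r = -4

Choose coordinates M = (0, 0), K = (1, 0), Y = (0, 1).
1. W lies on line YM with YW:WM = 2:5 ⇒ W = (0, 5/7)
2. J lies on line KM with KJ:JM = 1:2 ⇒ J = (2/3, 0)
3. S lies on line KM with KS:SM = -5:2 ⇒ S = (-2/3, 0)
4. With WA:AJ = r, write λ = r/(r+1) so A = W + λ·(J−W); A is affine-linear in λ
5. F is the midpoint of AW ⇒ F is an affine combination of earlier points and hence also affine-linear in λ
Every point depending on A is an affine combination of A and λ-independent points, so each such coordinate is linear in λ; the λ² term in each signed area is a multiple of (J−W)×(J−W) = 0, so 2·[SYJ] and 2·[KFS] are each linear in λ. Evaluating at λ=0 and λ=1:
  2·[SYJ] = -4/3,   2·[KFS] = -25/42·λ + 25/21
So [SYJ]:[KFS] = (-4/3) / (-25/42·λ + 25/21). Setting this equal to -84/25:
  -4/3 = -84/25·(-25/42·λ + 25/21)  ⇒  λ = 4/3
Then r = λ/(1−λ) = (4/3)/(-1/3) = -4. Check: with r = -4, A = (8/9, -5/21) and [SYJ]:[KFS] = -84/25 as required.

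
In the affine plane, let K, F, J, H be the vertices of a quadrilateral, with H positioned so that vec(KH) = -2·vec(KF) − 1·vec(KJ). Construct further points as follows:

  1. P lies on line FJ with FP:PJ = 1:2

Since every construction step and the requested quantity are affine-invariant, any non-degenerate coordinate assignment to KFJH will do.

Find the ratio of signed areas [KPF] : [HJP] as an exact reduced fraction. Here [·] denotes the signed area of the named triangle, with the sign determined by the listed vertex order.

[KPF]:[HJP] = 1/8

Work in coordinates with K = (0, 0), F = (1, 0), J = (0, 1), H = (-2, -1).
1. P lies on line FJ with FP:PJ = 1:2 ⇒ P = (2/3, 1/3)
2·[KPF] = -1/3, 2·[HJP] = -8/3
[KPF]:[HJP] = -1/3:-8/3 = 1/8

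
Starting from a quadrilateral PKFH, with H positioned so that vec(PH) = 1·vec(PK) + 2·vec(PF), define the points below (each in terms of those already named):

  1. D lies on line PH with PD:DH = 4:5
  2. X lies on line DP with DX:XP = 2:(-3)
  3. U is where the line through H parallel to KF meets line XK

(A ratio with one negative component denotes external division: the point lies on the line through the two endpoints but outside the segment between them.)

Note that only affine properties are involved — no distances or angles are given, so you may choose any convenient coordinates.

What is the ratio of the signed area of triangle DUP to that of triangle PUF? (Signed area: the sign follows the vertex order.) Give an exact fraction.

Choose coordinates P = (0, 0), K = (1, 0), F = (0, 1), H = (1, 2).
1. D lies on line PH with PD:DH = 4:5 ⇒ D = (4/9, 8/9)
2. X lies on line DP with DX:XP = 2:(-3) ⇒ X = (4/3, 8/3)
3. U is where the line through H parallel to KF meets line XK ⇒ U = (11/9, 16/9)
2·[DUP] = -8/27, 2·[PUF] = 11/9
[DUP]:[PUF] = -8/27:11/9 = -8/33

[DUP]:[PUF] = -8/33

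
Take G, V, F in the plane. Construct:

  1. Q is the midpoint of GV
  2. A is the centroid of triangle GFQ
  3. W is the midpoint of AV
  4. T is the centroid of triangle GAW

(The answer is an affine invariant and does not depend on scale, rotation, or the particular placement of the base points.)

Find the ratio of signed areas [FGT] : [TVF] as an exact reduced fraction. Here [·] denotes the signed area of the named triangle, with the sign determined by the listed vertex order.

[FGT]:[TVF] = 3/7

Set G = (0, 0), V = (1, 0), F = (0, 1); any affine frame gives the same invariant.
1. Q is the midpoint of GV ⇒ Q = (1/2, 0)
2. A is the centroid of triangle GFQ ⇒ A = (1/6, 1/3)
3. W is the midpoint of AV ⇒ W = (7/12, 1/6)
4. T is the centroid of triangle GAW ⇒ T = (1/4, 1/6)
2·[FGT] = 1/4, 2·[TVF] = 7/12
[FGT]:[TVF] = 1/4:7/12 = 3/7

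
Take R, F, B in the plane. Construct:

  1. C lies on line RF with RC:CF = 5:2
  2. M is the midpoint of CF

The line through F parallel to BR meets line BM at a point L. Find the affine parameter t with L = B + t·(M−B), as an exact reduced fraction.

t = 7/6

Choose coordinates R = (0, 0), F = (1, 0), B = (0, 1).
1. C lies on line RF with RC:CF = 5:2 ⇒ C = (5/7, 0)
2. M is the midpoint of CF ⇒ M = (6/7, 0)
through F parallel to BR: direction (0, -1); meets BM at L = (1, -1/6)
L = B + t·(M−B) with t = 7/6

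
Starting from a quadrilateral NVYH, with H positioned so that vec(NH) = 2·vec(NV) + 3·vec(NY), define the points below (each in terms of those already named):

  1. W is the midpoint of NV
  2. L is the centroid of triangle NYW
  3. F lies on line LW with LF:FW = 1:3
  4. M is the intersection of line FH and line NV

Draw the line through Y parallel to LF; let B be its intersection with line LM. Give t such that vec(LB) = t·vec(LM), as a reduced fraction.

Work in coordinates with N = (0, 0), V = (1, 0), Y = (0, 1), H = (2, 3).
1. W is the midpoint of NV ⇒ W = (1/2, 0)
2. L is the centroid of triangle NYW ⇒ L = (1/6, 1/3)
3. F lies on line LW with LF:FW = 1:3 ⇒ F = (1/4, 1/4)
4. M is the intersection of line FH and line NV ⇒ M = (1/11, 0)
through Y parallel to LF: direction (1/12, -1/12); meets LM at B = (7/27, 20/27)
B = L + t·(M−L) with t = -11/9

t = -11/9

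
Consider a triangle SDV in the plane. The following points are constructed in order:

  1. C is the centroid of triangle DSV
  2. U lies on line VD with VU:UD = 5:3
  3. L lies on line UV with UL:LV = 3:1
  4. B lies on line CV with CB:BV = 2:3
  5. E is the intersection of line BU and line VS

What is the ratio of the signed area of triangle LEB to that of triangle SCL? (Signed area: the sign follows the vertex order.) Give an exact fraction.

Assign S = (0, 0), D = (1, 0), V = (0, 1) — the answer is frame-independent, so this choice is without loss of generality.
1. C is the centroid of triangle DSV ⇒ C = (1/3, 1/3)
2. U lies on line VD with VU:UD = 5:3 ⇒ U = (5/8, 3/8)
3. L lies on line UV with UL:LV = 3:1 ⇒ L = (5/32, 27/32)
4. B lies on line CV with CB:BV = 2:3 ⇒ B = (1/5, 3/5)
5. E is the intersection of line BU and line VS ⇒ E = (0, 12/17)
2·[LEB] = 3/68, 2·[SCL] = 11/48
[LEB]:[SCL] = 3/68:11/48 = 36/187

[LEB]:[SCL] = 36/187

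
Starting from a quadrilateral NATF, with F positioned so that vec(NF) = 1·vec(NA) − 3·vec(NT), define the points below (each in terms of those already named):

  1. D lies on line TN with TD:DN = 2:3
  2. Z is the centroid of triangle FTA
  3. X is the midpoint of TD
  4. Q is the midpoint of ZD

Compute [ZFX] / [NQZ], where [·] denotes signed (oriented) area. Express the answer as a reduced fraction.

Work in coordinates with N = (0, 0), A = (1, 0), T = (0, 1), F = (1, -3).
1. D lies on line TN with TD:DN = 2:3 ⇒ D = (0, 3/5)
2. Z is the centroid of triangle FTA ⇒ Z = (2/3, -2/3)
3. X is the midpoint of TD ⇒ X = (0, 4/5)
4. Q is the midpoint of ZD ⇒ Q = (1/3, -1/30)
2·[ZFX] = -16/15, 2·[NQZ] = -1/5
[ZFX]:[NQZ] = -16/15:-1/5 = 16/3

[ZFX]:[NQZ] = 16/3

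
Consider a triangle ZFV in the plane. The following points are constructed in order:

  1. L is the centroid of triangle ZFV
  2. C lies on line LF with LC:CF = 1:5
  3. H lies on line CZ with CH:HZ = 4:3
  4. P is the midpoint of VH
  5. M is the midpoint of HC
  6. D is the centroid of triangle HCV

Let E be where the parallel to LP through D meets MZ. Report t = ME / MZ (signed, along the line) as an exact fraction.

t = -1/3

Set Z = (0, 0), F = (1, 0), V = (0, 1); any affine frame gives the same invariant.
1. L is the centroid of triangle ZFV ⇒ L = (1/3, 1/3)
2. C lies on line LF with LC:CF = 1:5 ⇒ C = (4/9, 5/18)
3. H lies on line CZ with CH:HZ = 4:3 ⇒ H = (4/21, 5/42)
4. P is the midpoint of VH ⇒ P = (2/21, 47/84)
5. M is the midpoint of HC ⇒ M = (20/63, 25/126)
6. D is the centroid of triangle HCV ⇒ D = (40/189, 88/189)
through D parallel to LP: direction (-5/21, 19/84); meets MZ at E = (80/189, 50/189)
E = M + t·(Z−M) with t = -1/3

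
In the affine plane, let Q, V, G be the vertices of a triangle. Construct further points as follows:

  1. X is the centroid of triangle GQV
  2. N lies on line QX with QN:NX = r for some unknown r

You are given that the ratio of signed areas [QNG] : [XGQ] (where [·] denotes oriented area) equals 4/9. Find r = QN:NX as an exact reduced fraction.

Work in coordinates with Q = (0, 0), V = (1, 0), G = (0, 1).
1. X is the centroid of triangle GQV ⇒ X = (1/3, 1/3)
2. With QN:NX = r, write λ = r/(r+1) so N = Q + λ·(X−Q); N is affine-linear in λ
Every point depending on N is an affine combination of N and λ-independent points, so each such coordinate is linear in λ; the λ² term in each signed area is a multiple of (X−Q)×(X−Q) = 0, so 2·[QNG] and 2·[XGQ] are each linear in λ. Evaluating at λ=0 and λ=1:
  2·[QNG] = 1/3·λ,   2·[XGQ] = 1/3
So [QNG]:[XGQ] = (1/3·λ) / (1/3). Setting this equal to 4/9:
  1/3·λ = 4/9·(1/3)  ⇒  λ = 4/9
Then r = λ/(1−λ) = (4/9)/(5/9) = 4/5. Check: with r = 4/5, N = (4/27, 4/27) and [QNG]:[XGQ] = 4/9 as required.

r = 4/5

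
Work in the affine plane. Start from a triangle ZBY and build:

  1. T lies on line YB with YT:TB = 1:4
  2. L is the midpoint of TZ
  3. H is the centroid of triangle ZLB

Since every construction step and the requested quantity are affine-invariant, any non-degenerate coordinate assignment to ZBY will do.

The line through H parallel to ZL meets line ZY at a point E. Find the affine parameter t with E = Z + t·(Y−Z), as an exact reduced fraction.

Set Z = (0, 0), B = (1, 0), Y = (0, 1); any affine frame gives the same invariant.
1. T lies on line YB with YT:TB = 1:4 ⇒ T = (1/5, 4/5)
2. L is the midpoint of TZ ⇒ L = (1/10, 2/5)
3. H is the centroid of triangle ZLB ⇒ H = (11/30, 2/15)
through H parallel to ZL: direction (1/10, 2/5); meets ZY at E = (0, -4/3)
E = Z + t·(Y−Z) with t = -4/3

t = -4/3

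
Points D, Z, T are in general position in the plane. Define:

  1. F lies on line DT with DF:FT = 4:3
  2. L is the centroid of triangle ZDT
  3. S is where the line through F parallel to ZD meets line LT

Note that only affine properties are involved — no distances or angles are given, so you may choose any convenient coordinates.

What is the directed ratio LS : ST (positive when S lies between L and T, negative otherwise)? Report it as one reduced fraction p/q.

Set D = (0, 0), Z = (1, 0), T = (0, 1); any affine frame gives the same invariant.
1. F lies on line DT with DF:FT = 4:3 ⇒ F = (0, 4/7)
2. L is the centroid of triangle ZDT ⇒ L = (1/3, 1/3)
3. S is where the line through F parallel to ZD meets line LT ⇒ S = (3/14, 4/7)
S = L + t·(T−L) with t = 5/14, so LS:ST = t:(1−t) = 5/14:9/14

LS:ST = 5/9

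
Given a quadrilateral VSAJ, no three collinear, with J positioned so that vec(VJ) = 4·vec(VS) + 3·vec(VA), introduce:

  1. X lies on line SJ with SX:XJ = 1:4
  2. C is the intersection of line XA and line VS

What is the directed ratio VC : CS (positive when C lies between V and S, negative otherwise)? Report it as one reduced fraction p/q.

Work in coordinates with V = (0, 0), S = (1, 0), A = (0, 1), J = (4, 3).
1. X lies on line SJ with SX:XJ = 1:4 ⇒ X = (8/5, 3/5)
2. C is the intersection of line XA and line VS ⇒ C = (4, 0)
C = V + t·(S−V) with t = 4, so VC:CS = t:(1−t) = 4:-3

VC:CS = -4/3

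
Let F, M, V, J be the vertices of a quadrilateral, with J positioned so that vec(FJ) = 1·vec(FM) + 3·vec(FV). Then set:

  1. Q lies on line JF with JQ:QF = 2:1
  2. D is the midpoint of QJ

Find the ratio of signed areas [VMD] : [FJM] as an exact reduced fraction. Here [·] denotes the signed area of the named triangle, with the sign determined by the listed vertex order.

Assign F = (0, 0), M = (1, 0), V = (0, 1), J = (1, 3) — the answer is frame-independent, so this choice is without loss of generality.
1. Q lies on line JF with JQ:QF = 2:1 ⇒ Q = (1/3, 1)
2. D is the midpoint of QJ ⇒ D = (2/3, 2)
2·[VMD] = 5/3, 2·[FJM] = -3
[VMD]:[FJM] = 5/3:-3 = -5/9

[VMD]:[FJM] = -5/9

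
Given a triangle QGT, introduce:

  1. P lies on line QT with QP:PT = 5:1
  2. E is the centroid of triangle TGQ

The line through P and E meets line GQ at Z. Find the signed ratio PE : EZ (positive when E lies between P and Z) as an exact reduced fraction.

Choose coordinates Q = (0, 0), G = (1, 0), T = (0, 1).
1. P lies on line QT with QP:PT = 5:1 ⇒ P = (0, 5/6)
2. E is the centroid of triangle TGQ ⇒ E = (1/3, 1/3)
line PE meets GQ at Z = (5/9, 0)
E = P + t·(Z−P) with t = 3/5, so PE:EZ = 3/5:2/5

PE:EZ = 3/2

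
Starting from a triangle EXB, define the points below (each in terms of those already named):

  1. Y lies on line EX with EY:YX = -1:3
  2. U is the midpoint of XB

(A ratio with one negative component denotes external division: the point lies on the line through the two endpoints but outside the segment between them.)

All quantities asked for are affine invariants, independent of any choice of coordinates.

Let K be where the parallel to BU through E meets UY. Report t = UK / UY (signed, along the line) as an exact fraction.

Assign E = (0, 0), X = (1, 0), B = (0, 1) — the answer is frame-independent, so this choice is without loss of generality.
1. Y lies on line EX with EY:YX = -1:3 ⇒ Y = (-1/2, 0)
2. U is the midpoint of XB ⇒ U = (1/2, 1/2)
through E parallel to BU: direction (1/2, -1/2); meets UY at K = (-1/6, 1/6)
K = U + t·(Y−U) with t = 2/3

t = 2/3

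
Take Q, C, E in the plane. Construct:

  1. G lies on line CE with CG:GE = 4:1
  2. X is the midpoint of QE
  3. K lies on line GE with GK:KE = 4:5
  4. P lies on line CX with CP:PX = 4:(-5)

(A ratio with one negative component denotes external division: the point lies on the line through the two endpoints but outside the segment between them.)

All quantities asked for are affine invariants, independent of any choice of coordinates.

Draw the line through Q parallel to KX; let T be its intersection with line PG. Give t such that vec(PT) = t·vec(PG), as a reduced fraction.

t = 195/196

Set Q = (0, 0), C = (1, 0), E = (0, 1); any affine frame gives the same invariant.
1. G lies on line CE with CG:GE = 4:1 ⇒ G = (1/5, 4/5)
2. X is the midpoint of QE ⇒ X = (0, 1/2)
3. K lies on line GE with GK:KE = 4:5 ⇒ K = (1/9, 8/9)
4. P lies on line CX with CP:PX = 4:(-5) ⇒ P = (5, -2)
through Q parallel to KX: direction (-1/9, -7/18); meets PG at T = (11/49, 11/14)
T = P + t·(G−P) with t = 195/196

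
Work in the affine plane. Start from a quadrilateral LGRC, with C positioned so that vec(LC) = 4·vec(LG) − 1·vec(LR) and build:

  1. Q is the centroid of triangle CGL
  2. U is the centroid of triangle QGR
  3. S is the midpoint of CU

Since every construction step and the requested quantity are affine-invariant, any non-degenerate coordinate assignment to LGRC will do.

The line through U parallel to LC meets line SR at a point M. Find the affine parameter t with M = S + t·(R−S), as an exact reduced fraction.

t = 2/7

Choose coordinates L = (0, 0), G = (1, 0), R = (0, 1), C = (4, -1).
1. Q is the centroid of triangle CGL ⇒ Q = (5/3, -1/3)
2. U is the centroid of triangle QGR ⇒ U = (8/9, 2/9)
3. S is the midpoint of CU ⇒ S = (22/9, -7/18)
through U parallel to LC: direction (4, -1); meets SR at M = (110/63, 1/126)
M = S + t·(R−S) with t = 2/7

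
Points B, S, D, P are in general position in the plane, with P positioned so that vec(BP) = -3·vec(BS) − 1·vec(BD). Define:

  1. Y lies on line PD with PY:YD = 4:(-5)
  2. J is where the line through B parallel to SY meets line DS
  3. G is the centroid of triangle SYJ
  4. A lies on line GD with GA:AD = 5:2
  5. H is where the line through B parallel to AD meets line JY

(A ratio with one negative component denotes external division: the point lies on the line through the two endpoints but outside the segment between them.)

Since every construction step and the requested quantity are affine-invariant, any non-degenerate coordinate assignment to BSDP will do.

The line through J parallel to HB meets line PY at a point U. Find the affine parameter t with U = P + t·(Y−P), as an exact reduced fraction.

t = -121/164

Assign B = (0, 0), S = (1, 0), D = (0, 1), P = (-3, -1) — the answer is frame-independent, so this choice is without loss of generality.
1. Y lies on line PD with PY:YD = 4:(-5) ⇒ Y = (-15, -9)
2. J is where the line through B parallel to SY meets line DS ⇒ J = (16/25, 9/25)
3. G is the centroid of triangle SYJ ⇒ G = (-334/75, -72/25)
4. A lies on line GD with GA:AD = 5:2 ⇒ A = (-668/525, -19/175)
5. H is where the line through B parallel to AD meets line JY ⇒ H = (-1002/11875, -873/11875)
through J parallel to HB: direction (1002/11875, 873/11875); meets PY at U = (240/41, 201/41)
U = P + t·(Y−P) with t = -121/164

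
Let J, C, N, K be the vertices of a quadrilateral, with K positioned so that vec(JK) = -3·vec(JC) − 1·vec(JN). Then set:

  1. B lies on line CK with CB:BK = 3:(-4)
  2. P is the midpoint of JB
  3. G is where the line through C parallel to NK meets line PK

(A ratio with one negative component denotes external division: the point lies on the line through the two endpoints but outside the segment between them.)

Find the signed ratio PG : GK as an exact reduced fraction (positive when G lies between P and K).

PG:GK = 13/10

Assign J = (0, 0), C = (1, 0), N = (0, 1), K = (-3, -1) — the answer is frame-independent, so this choice is without loss of generality.
1. B lies on line CK with CB:BK = 3:(-4) ⇒ B = (13, 3)
2. P is the midpoint of JB ⇒ P = (13/2, 3/2)
3. G is where the line through C parallel to NK meets line PK ⇒ G = (26/23, 2/23)
G = P + t·(K−P) with t = 13/23, so PG:GK = t:(1−t) = 13/23:10/23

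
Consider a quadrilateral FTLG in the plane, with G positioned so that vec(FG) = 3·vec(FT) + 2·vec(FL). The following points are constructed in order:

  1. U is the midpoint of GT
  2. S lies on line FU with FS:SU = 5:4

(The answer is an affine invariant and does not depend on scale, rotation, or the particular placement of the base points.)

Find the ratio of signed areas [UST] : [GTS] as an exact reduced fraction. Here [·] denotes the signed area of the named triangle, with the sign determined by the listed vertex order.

Work in coordinates with F = (0, 0), T = (1, 0), L = (0, 1), G = (3, 2).
1. U is the midpoint of GT ⇒ U = (2, 1)
2. S lies on line FU with FS:SU = 5:4 ⇒ S = (10/9, 5/9)
2·[UST] = 4/9, 2·[GTS] = -8/9
[UST]:[GTS] = 4/9:-8/9 = -1/2

[UST]:[GTS] = -1/2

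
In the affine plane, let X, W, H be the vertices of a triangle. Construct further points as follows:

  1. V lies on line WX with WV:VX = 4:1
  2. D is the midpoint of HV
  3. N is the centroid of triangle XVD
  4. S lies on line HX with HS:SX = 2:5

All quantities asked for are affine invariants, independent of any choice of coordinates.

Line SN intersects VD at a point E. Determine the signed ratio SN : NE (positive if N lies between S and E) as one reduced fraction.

Set X = (0, 0), W = (1, 0), H = (0, 1); any affine frame gives the same invariant.
1. V lies on line WX with WV:VX = 4:1 ⇒ V = (1/5, 0)
2. D is the midpoint of HV ⇒ D = (1/10, 1/2)
3. N is the centroid of triangle XVD ⇒ N = (1/10, 1/6)
4. S lies on line HX with HS:SX = 2:5 ⇒ S = (0, 5/7)
line SN meets VD at E = (-3/5, 4)
N = S + t·(E−S) with t = -1/6, so SN:NE = -1/6:7/6

SN:NE = -1/7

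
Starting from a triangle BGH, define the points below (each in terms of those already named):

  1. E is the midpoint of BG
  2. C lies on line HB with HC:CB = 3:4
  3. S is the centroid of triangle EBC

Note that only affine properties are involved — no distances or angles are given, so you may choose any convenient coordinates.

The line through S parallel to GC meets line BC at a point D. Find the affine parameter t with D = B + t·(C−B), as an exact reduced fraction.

t = 1/2

Set B = (0, 0), G = (1, 0), H = (0, 1); any affine frame gives the same invariant.
1. E is the midpoint of BG ⇒ E = (1/2, 0)
2. C lies on line HB with HC:CB = 3:4 ⇒ C = (0, 4/7)
3. S is the centroid of triangle EBC ⇒ S = (1/6, 4/21)
through S parallel to GC: direction (-1, 4/7); meets BC at D = (0, 2/7)
D = B + t·(C−B) with t = 1/2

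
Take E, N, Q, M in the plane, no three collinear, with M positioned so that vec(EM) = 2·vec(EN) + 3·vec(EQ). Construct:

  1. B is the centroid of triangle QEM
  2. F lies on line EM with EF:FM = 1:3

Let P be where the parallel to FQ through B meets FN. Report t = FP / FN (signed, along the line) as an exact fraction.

Choose coordinates E = (0, 0), N = (1, 0), Q = (0, 1), M = (2, 3).
1. B is the centroid of triangle QEM ⇒ B = (2/3, 4/3)
2. F lies on line EM with EF:FM = 1:3 ⇒ F = (1/2, 3/4)
through B parallel to FQ: direction (-1/2, 1/4); meets FN at P = (-1/6, 7/4)
P = F + t·(N−F) with t = -4/3

t = -4/3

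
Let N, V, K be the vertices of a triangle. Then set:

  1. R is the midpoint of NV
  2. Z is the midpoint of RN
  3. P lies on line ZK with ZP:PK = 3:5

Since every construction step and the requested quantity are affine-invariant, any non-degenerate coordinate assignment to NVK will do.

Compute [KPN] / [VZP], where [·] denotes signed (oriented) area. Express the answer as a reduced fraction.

[KPN]:[VZP] = 5/9

Set N = (0, 0), V = (1, 0), K = (0, 1); any affine frame gives the same invariant.
1. R is the midpoint of NV ⇒ R = (1/2, 0)
2. Z is the midpoint of RN ⇒ Z = (1/4, 0)
3. P lies on line ZK with ZP:PK = 3:5 ⇒ P = (5/32, 3/8)
2·[KPN] = -5/32, 2·[VZP] = -9/32
[KPN]:[VZP] = -5/32:-9/32 = 5/9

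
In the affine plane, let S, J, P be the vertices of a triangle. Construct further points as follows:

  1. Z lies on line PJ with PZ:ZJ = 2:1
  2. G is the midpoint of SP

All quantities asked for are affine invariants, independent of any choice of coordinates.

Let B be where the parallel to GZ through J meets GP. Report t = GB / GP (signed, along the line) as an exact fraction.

Assign S = (0, 0), J = (1, 0), P = (0, 1) — the answer is frame-independent, so this choice is without loss of generality.
1. Z lies on line PJ with PZ:ZJ = 2:1 ⇒ Z = (2/3, 1/3)
2. G is the midpoint of SP ⇒ G = (0, 1/2)
through J parallel to GZ: direction (2/3, -1/6); meets GP at B = (0, 1/4)
B = G + t·(P−G) with t = -1/2

t = -1/2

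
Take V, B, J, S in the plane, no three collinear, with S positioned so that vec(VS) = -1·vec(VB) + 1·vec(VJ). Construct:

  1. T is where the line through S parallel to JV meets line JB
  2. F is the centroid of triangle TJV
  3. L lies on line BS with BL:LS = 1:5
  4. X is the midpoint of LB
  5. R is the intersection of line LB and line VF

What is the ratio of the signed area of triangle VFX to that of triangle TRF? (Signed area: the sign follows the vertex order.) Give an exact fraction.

[VFX]:[TRF] = -155/24

Assign V = (0, 0), B = (1, 0), J = (0, 1), S = (-1, 1) — the answer is frame-independent, so this choice is without loss of generality.
1. T is where the line through S parallel to JV meets line JB ⇒ T = (-1, 2)
2. F is the centroid of triangle TJV ⇒ F = (-1/3, 1)
3. L lies on line BS with BL:LS = 1:5 ⇒ L = (2/3, 1/6)
4. X is the midpoint of LB ⇒ X = (5/6, 1/12)
5. R is the intersection of line LB and line VF ⇒ R = (-1/5, 3/5)
2·[VFX] = -31/36, 2·[TRF] = 2/15
[VFX]:[TRF] = -31/36:2/15 = -155/24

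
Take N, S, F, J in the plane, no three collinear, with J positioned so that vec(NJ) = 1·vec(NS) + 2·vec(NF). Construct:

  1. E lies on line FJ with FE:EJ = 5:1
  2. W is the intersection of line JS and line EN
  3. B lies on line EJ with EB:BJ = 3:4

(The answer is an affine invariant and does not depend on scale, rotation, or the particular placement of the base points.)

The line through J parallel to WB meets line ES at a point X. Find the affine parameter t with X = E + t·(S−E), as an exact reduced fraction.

Set N = (0, 0), S = (1, 0), F = (0, 1), J = (1, 2); any affine frame gives the same invariant.
1. E lies on line FJ with FE:EJ = 5:1 ⇒ E = (5/6, 11/6)
2. W is the intersection of line JS and line EN ⇒ W = (1, 11/5)
3. B lies on line EJ with EB:BJ = 3:4 ⇒ B = (19/21, 40/21)
through J parallel to WB: direction (-2/21, -31/105); meets ES at X = (121/141, 220/141)
X = E + t·(S−E) with t = 7/47

t = 7/47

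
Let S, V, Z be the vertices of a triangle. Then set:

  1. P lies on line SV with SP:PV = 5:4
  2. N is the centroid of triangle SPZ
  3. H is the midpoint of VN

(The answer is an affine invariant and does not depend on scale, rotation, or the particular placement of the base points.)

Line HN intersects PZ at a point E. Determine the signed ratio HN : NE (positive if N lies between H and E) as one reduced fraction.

Assign S = (0, 0), V = (1, 0), Z = (0, 1) — the answer is frame-independent, so this choice is without loss of generality.
1. P lies on line SV with SP:PV = 5:4 ⇒ P = (5/9, 0)
2. N is the centroid of triangle SPZ ⇒ N = (5/27, 1/3)
3. H is the midpoint of VN ⇒ H = (16/27, 1/6)
line HN meets PZ at E = (65/153, 4/17)
N = H + t·(E−H) with t = 17/7, so HN:NE = 17/7:-10/7

HN:NE = -17/10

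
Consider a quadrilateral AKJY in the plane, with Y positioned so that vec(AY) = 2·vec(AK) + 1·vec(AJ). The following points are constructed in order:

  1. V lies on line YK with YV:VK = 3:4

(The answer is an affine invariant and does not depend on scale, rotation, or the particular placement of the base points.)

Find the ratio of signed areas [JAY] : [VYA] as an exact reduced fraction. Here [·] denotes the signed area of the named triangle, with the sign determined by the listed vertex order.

[JAY]:[VYA] = 14/3

Work in coordinates with A = (0, 0), K = (1, 0), J = (0, 1), Y = (2, 1).
1. V lies on line YK with YV:VK = 3:4 ⇒ V = (11/7, 4/7)
2·[JAY] = 2, 2·[VYA] = 3/7
[JAY]:[VYA] = 2:3/7 = 14/3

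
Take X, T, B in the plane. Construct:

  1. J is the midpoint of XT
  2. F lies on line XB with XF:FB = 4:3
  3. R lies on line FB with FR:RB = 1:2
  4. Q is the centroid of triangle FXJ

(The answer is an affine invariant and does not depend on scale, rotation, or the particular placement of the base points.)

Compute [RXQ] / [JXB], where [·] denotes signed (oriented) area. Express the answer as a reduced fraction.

[RXQ]:[JXB] = -5/21

Set X = (0, 0), T = (1, 0), B = (0, 1); any affine frame gives the same invariant.
1. J is the midpoint of XT ⇒ J = (1/2, 0)
2. F lies on line XB with XF:FB = 4:3 ⇒ F = (0, 4/7)
3. R lies on line FB with FR:RB = 1:2 ⇒ R = (0, 5/7)
4. Q is the centroid of triangle FXJ ⇒ Q = (1/6, 4/21)
2·[RXQ] = 5/42, 2·[JXB] = -1/2
[RXQ]:[JXB] = 5/42:-1/2 = -5/21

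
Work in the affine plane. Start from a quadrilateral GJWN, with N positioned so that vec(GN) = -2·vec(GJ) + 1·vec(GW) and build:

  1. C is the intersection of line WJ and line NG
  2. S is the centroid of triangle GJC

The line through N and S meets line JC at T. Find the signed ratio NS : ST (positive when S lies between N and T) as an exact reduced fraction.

NS:ST = 5

Choose coordinates G = (0, 0), J = (1, 0), W = (0, 1), N = (-2, 1).
1. C is the intersection of line WJ and line NG ⇒ C = (2, -1)
2. S is the centroid of triangle GJC ⇒ S = (1, -1/3)
line NS meets JC at T = (8/5, -3/5)
S = N + t·(T−N) with t = 5/6, so NS:ST = 5/6:1/6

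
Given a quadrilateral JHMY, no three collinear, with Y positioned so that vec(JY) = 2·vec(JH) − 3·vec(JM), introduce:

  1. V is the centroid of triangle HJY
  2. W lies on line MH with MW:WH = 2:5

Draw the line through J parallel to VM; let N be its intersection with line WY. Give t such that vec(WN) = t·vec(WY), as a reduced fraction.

Choose coordinates J = (0, 0), H = (1, 0), M = (0, 1), Y = (2, -3).
1. V is the centroid of triangle HJY ⇒ V = (1, -1)
2. W lies on line MH with MW:WH = 2:5 ⇒ W = (2/7, 5/7)
through J parallel to VM: direction (-1, 2); meets WY at N = (8, -16)
N = W + t·(Y−W) with t = 9/2

t = 9/2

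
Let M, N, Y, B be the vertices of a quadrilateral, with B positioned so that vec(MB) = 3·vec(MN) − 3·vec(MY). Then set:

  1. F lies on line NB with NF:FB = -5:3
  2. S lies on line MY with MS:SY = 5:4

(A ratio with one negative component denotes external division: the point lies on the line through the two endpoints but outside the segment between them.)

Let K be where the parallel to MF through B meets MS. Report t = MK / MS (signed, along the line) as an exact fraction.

t = 27/20

Assign M = (0, 0), N = (1, 0), Y = (0, 1), B = (3, -3) — the answer is frame-independent, so this choice is without loss of generality.
1. F lies on line NB with NF:FB = -5:3 ⇒ F = (6, -15/2)
2. S lies on line MY with MS:SY = 5:4 ⇒ S = (0, 5/9)
through B parallel to MF: direction (6, -15/2); meets MS at K = (0, 3/4)
K = M + t·(S−M) with t = 27/20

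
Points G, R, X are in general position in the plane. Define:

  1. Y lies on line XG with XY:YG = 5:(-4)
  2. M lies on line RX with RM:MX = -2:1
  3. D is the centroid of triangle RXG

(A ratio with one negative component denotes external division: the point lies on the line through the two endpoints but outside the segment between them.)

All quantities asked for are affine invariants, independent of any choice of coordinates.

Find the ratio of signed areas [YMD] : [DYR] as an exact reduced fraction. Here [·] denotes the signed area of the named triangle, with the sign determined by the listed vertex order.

Choose coordinates G = (0, 0), R = (1, 0), X = (0, 1).
1. Y lies on line XG with XY:YG = 5:(-4) ⇒ Y = (0, -4)
2. M lies on line RX with RM:MX = -2:1 ⇒ M = (-1, 2)
3. D is the centroid of triangle RXG ⇒ D = (1/3, 1/3)
2·[YMD] = -19/3, 2·[DYR] = 3
[YMD]:[DYR] = -19/3:3 = -19/9

[YMD]:[DYR] = -19/9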